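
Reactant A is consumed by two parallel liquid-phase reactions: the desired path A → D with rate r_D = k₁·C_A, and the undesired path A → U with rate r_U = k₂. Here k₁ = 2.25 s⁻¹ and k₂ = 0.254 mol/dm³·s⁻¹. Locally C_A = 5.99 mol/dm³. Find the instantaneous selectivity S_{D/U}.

S_{D/U} = r_D/r_U = (k₁·C_A)/(k₂) = (k₁/k₂)·C_A.
= (2.25×5.990) / (0.254) = 13.48/0.2540 = 53.1.
Since the desired path is higher order in A, keeping C_A high (PFR or concentrated feed) favours D.

53.1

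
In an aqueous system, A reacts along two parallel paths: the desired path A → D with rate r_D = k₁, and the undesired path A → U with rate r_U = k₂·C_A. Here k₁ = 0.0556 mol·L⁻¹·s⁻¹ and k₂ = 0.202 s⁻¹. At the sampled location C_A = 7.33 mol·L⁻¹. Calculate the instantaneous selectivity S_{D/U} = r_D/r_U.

S_{D/U} = r_D/r_U = (k₁)/(k₂·C_A) = (k₁/k₂)·C_A⁻¹.
= (0.0556) / (0.202×7.330) = 0.05560/1.481 = 0.0376.
The undesired path is higher order in A, so low C_A (CSTR or dilute feed) favours D.

0.0376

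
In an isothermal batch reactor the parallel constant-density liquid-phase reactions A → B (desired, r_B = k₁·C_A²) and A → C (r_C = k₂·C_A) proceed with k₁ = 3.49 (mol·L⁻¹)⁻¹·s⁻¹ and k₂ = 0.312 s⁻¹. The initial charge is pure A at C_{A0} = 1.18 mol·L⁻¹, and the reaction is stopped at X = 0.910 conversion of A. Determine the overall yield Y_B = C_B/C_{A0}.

0.768

C_A = C_{A0}(1−X) = 0.1062 mol·L⁻¹.
Along a PFR/batch, dC_C/dC_A = −r_C/(r_B+r_C) = −k₂/(k₂+k₁·C_A).
Integrating from C_{A0} to C_A: C_C = (0.312/3.49)·ln[(0.312+3.49·1.18)/(0.312+3.49·0.106)] = 0.08940·ln(4.430/0.6826) = 0.1672 mol·L⁻¹.
Then C_B = (C_{A0}−C_A) − C_C = 1.074 − 0.1672 = 0.9066 mol·L⁻¹.
Y_B = C_B/C_{A0} = 0.9066/1.18 = 0.768.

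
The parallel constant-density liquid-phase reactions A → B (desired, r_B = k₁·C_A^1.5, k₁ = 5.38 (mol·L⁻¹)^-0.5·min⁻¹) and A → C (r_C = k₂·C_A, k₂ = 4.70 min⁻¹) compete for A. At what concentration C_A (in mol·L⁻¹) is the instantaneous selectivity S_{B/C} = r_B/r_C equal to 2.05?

S_{B/C} = (k₁/k₂)·C_A^0.5 ⇒ C_A = (S·k₂/k₁)^(2).
= (2.05×4.70/5.38)^(2) = (1.791)^(2) = 3.21 mol·L⁻¹.

3.21 mol·L⁻¹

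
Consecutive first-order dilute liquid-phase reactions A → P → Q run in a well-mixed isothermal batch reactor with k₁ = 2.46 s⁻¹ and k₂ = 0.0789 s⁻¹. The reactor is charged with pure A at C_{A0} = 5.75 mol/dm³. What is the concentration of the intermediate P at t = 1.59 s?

Solving the coupled first-order balances gives C_P(t) = [k₁/(k₂−k₁)]·C_{A0}·(e^(−k₁t) − e^(−k₂t)).
e^(−k₁t) = e^(−2.46×1.59) = e^(−3.911) = 0.02001; e^(−k₂t) = e^(−0.1255) = 0.8821.
C_P = 2.46×5.75/(0.0789−2.46) × (0.02001−0.8821) = (-5.941)×(-0.8621) = 5.121 mol/dm³.

5.12 mol/dm³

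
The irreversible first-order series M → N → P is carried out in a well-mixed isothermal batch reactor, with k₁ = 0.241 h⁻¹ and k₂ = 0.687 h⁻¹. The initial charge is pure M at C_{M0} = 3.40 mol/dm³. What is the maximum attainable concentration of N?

0.677 mol/dm³

At the optimum, C_{N,max}/C_{M0} = (k₁/k₂)^[k₂/(k₂−k₁)].
= (0.241/0.687)^(0.687/(0.687−0.241)) = (0.3508)^(1.540) = 0.1992.
C_{N,max} = 0.1992×3.40 = 0.677 mol/dm³.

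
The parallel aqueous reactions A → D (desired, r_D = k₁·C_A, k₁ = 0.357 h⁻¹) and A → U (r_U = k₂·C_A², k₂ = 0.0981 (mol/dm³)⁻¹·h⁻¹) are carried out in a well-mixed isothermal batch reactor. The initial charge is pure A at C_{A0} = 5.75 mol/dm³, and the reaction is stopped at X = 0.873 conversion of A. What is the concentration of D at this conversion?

2.78 mol/dm³

C_A = C_{A0}(1−X) = 0.7303 mol/dm³.
Along a PFR/batch, dC_D/dC_A = −r_D/(r_D+r_U) = −k₁/(k₁+k₂·C_A).
Integrating from C_{A0} to C_A: C_D = (0.357/0.0981)·ln[(0.357+0.0981·5.75)/(0.357+0.0981·0.730)] = 3.639·ln(0.9211/0.4286) = 2.784 mol/dm³.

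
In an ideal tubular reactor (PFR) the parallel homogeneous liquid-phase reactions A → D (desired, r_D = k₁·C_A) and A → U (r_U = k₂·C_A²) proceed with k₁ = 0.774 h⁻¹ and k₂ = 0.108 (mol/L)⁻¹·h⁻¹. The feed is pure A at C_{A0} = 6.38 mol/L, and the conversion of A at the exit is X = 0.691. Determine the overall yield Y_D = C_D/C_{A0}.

C_A = C_{A0}(1−X) = 1.971 mol/L.
Along a PFR/batch, dC_D/dC_A = −r_D/(r_D+r_U) = −k₁/(k₁+k₂·C_A).
Integrating from C_{A0} to C_A: C_D = (0.774/0.108)·ln[(0.774+0.108·6.38)/(0.774+0.108·1.97)] = 7.167·ln(1.463/0.9869) = 2.821 mol/L.
Y_D = C_D/C_{A0} = 2.821/6.38 = 0.442.

0.442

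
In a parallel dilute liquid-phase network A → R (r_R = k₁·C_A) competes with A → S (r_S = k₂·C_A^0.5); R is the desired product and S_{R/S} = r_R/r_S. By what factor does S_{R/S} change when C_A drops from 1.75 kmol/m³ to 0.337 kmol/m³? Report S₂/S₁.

0.439

S_{R/S} = (k₁/k₂)·C_A^0.5, so S₂/S₁ = (C_{A,2}/C_{A,1})^0.5.
= (0.337/1.75)^0.5 = (0.1926)^0.5 = 0.439.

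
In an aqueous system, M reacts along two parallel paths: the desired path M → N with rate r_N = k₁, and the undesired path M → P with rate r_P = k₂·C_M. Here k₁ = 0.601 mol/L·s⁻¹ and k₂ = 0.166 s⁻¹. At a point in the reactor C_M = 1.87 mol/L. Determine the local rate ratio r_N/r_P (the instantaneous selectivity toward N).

S_{N/P} = r_N/r_P = (k₁)/(k₂·C_M) = (k₁/k₂)·C_M⁻¹.
= (0.601) / (0.166×1.870) = 0.6010/0.3104 = 1.94.
The undesired path is higher order in M, so low C_M (CSTR or dilute feed) favours N.

1.94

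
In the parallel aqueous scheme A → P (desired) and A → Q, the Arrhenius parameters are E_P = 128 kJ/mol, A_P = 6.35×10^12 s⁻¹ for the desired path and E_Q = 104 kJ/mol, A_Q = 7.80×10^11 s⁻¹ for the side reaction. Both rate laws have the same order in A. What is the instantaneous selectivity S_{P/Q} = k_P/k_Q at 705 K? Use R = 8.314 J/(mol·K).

k_P/k_Q = (A_P/A_Q)·exp[−(E_P−E_Q)/(RT)] = (A_P/A_Q)·exp[(E_Q−E_P)/(RT)].
(E_Q−E_P)/(RT) = (104−128)×10³/(8.314×705) = -24000/5861 = -4.095.
k_P/k_Q = (6.35×10^12/7.80×10^11)·exp(-4.095) = 8.141 × 0.01666 = 0.136.

0.136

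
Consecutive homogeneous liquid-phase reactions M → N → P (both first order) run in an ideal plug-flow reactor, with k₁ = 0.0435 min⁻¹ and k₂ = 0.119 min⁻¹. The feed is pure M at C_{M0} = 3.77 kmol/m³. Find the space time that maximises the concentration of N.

Setting dC_N/dτ = 0 gives τ_opt = ln(k₂/k₁)/(k₂−k₁).
= ln(0.119/0.0435)/(0.119−0.0435) = ln(2.736)/0.07550 = 1.006/0.07550 = 13.3 min.

13.3 min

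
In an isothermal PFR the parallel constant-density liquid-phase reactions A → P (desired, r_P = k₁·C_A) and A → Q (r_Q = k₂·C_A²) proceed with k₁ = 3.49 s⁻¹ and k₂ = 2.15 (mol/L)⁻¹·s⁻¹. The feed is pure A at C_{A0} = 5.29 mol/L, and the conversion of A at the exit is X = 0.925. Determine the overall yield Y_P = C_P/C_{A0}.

0.378

C_A = C_{A0}(1−X) = 0.3967 mol/L.
Along a PFR/batch, dC_P/dC_A = −r_P/(r_P+r_Q) = −k₁/(k₁+k₂·C_A).
Integrating from C_{A0} to C_A: C_P = (3.49/2.15)·ln[(3.49+2.15·5.29)/(3.49+2.15·0.397)] = 1.623·ln(14.86/4.343) = 1.997 mol/L.
Y_P = C_P/C_{A0} = 1.997/5.29 = 0.378.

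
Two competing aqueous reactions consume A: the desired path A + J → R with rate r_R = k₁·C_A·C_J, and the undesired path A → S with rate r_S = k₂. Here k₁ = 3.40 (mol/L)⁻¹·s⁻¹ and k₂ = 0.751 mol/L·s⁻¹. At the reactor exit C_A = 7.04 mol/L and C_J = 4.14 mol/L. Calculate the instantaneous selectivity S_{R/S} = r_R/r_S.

S_{R/S} = r_R/r_S = (k₁·C_A·C_J)/(k₂) = (k₁/k₂)·C_A·C_J.
= (3.40×7.040×4.140) / (0.751) = 99.10/0.7510 = 132.

132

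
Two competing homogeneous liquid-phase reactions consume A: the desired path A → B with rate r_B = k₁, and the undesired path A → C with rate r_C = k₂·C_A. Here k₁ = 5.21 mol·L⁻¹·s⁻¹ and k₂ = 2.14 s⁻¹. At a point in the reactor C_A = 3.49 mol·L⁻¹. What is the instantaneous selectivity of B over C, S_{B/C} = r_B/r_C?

S_{B/C} = r_B/r_C = (k₁)/(k₂·C_A) = (k₁/k₂)·C_A⁻¹.
= (5.21) / (2.14×3.490) = 5.210/7.469 = 0.698.

0.698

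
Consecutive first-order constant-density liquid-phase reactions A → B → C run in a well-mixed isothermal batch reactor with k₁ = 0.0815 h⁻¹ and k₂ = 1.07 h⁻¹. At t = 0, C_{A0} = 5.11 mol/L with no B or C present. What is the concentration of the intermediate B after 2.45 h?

0.314 mol/L

The intermediate concentration in a first-order A→B→C sequence is C_B = k₁C_{A0}(e^(−k₁t) − e^(−k₂t))/(k₂−k₁).
e^(−k₁t) = e^(−0.0815×2.45) = e^(−0.1997) = 0.8190; e^(−k₂t) = e^(−2.622) = 0.07269.
C_B = 0.0815×5.11/(1.07−0.0815) × (0.8190−0.07269) = 0.4213×0.7463 = 0.3144 mol/L.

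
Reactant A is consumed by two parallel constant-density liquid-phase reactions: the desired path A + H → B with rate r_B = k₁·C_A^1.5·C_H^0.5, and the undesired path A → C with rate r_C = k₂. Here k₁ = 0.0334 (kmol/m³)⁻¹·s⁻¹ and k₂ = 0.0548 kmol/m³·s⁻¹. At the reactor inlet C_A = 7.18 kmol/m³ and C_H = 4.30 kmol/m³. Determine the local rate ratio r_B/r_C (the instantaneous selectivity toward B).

24.3

S_{B/C} = r_B/r_C = (k₁·C_A^1.5·C_H^0.5)/(k₂) = (k₁/k₂)·C_A^1.5·C_H^0.5.
= (0.0334×7.180^1.5×4.300^0.5) / (0.0548) = 1.333/0.05480 = 24.3.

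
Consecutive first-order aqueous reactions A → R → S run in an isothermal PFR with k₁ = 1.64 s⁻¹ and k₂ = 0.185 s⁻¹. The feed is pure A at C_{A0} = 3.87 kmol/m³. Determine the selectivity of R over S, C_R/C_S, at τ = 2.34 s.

Solving the coupled first-order balances gives C_R(τ) = [k₁/(k₂−k₁)]·C_{A0}·(e^(−k₁τ) − e^(−k₂τ)).
e^(−k₁τ) = e^(−1.64×2.34) = e^(−3.838) = 0.02155; e^(−k₂τ) = e^(−0.4329) = 0.6486.
C_R = 1.64×3.87/(0.185−1.64) × (0.02155−0.6486) = (-4.362)×(-0.6271) = 2.735 kmol/m³.
C_A = C_{A0}e^(−k₁τ) = 0.08338 kmol/m³, so C_S = C_{A0}−C_A−C_R = 1.051 kmol/m³; C_R/C_S = 2.60.

2.60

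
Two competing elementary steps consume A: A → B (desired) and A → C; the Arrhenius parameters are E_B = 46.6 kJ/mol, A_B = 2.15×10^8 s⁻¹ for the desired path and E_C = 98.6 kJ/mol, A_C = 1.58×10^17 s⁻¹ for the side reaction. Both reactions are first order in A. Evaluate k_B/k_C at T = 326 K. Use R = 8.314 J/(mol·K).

0.292

With equal orders, S_{B/C} = k_B/k_C = (A_B/A_C)·exp[(E_C−E_B)/(RT)].
(E_C−E_B)/(RT) = (98.6−46.6)×10³/(8.314×326) = 52000/2710 = 19.19.
k_B/k_C = (2.15×10^8/1.58×10^17)·exp(19.19) = 1.361×10^-9 × 2.149×10^8 = 0.292.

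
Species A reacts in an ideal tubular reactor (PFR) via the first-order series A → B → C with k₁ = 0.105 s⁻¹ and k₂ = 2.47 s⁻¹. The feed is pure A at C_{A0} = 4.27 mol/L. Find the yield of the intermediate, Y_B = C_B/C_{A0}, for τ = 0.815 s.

The intermediate concentration in a first-order A→B→C sequence is C_B = k₁C_{A0}(e^(−k₁τ) − e^(−k₂τ))/(k₂−k₁).
e^(−k₁τ) = e^(−0.105×0.815) = e^(−0.08557) = 0.9180; e^(−k₂τ) = e^(−2.013) = 0.1336.
C_B = 0.105×4.27/(2.47−0.105) × (0.9180−0.1336) = 0.1896×0.7844 = 0.1487 mol/L.
Y_B = C_B/C_{A0} = 0.1487/4.27 = 0.0348.

0.0348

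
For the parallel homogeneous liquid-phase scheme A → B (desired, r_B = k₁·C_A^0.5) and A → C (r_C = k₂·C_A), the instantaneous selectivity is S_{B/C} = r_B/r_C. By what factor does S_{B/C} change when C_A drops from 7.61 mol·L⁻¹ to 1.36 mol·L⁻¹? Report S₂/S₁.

S_{B/C} = (k₁/k₂)·C_A^-0.5, so S₂/S₁ = (C_{A,2}/C_{A,1})^-0.5.
= (1.36/7.61)^(-0.5) = (0.1787)^(-0.5) = 2.37.

2.37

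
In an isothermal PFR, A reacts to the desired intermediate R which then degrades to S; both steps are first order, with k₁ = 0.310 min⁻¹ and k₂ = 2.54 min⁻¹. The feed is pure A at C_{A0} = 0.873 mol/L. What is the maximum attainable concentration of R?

0.0795 mol/L

For a first-order series the maximum intermediate yield is C_{R,max}/C_{A0} = (k₁/k₂)^[k₂/(k₂−k₁)].
= (0.310/2.54)^(2.54/(2.54−0.310)) = (0.1220)^(1.139) = 0.09111.
C_{R,max} = 0.09111×0.873 = 0.0795 mol/L.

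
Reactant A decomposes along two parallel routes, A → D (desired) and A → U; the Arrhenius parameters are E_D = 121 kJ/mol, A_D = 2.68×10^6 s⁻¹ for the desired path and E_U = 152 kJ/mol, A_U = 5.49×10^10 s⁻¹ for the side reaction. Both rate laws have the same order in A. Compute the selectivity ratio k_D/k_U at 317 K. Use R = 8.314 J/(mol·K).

k_D/k_U = (A_D/A_U)·exp[−(E_D−E_U)/(RT)] = (A_D/A_U)·exp[(E_U−E_D)/(RT)].
(E_U−E_D)/(RT) = (152−121)×10³/(8.314×317) = 31000/2636 = 11.76.
k_D/k_U = (2.68×10^6/5.49×10^10)·exp(11.76) = 4.882×10^-5 × 1.283×10^5 = 6.26.
Since E_D < E_U, lowering the temperature improves selectivity toward D.

6.26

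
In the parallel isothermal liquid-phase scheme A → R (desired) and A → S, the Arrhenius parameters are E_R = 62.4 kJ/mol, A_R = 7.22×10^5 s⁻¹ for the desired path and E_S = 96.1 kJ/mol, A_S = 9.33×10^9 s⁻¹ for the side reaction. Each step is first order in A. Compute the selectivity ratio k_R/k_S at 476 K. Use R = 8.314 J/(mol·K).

k_R/k_S = (A_R/A_S)·exp[−(E_R−E_S)/(RT)] = (A_R/A_S)·exp[(E_S−E_R)/(RT)].
(E_S−E_R)/(RT) = (96.1−62.4)×10³/(8.314×476) = 33700/3957 = 8.516.
k_R/k_S = (7.22×10^5/9.33×10^9)·exp(8.516) = 7.738×10^-5 × 4992 = 0.386.

0.386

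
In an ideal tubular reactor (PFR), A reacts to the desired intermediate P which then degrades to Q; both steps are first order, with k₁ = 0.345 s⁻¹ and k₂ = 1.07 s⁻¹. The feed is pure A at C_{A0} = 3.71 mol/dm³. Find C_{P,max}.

For a first-order series the maximum intermediate yield is C_{P,max}/C_{A0} = (k₁/k₂)^[k₂/(k₂−k₁)].
= (0.345/1.07)^(1.07/(1.07−0.345)) = (0.3224)^(1.476) = 0.1882.
C_{P,max} = 0.1882×3.71 = 0.698 mol/dm³.

0.698 mol/dm³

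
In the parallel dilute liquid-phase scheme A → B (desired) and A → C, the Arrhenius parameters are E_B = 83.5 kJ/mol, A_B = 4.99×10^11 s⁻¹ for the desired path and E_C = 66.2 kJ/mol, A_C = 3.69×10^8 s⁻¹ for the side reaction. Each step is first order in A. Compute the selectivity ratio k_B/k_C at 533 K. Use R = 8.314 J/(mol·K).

With equal orders, S_{B/C} = k_B/k_C = (A_B/A_C)·exp[(E_C−E_B)/(RT)].
(E_C−E_B)/(RT) = (66.2−83.5)×10³/(8.314×533) = -17300/4431 = -3.904.
k_B/k_C = (4.99×10^11/3.69×10^8)·exp(-3.904) = 1352 × 0.02016 = 27.3.

27.3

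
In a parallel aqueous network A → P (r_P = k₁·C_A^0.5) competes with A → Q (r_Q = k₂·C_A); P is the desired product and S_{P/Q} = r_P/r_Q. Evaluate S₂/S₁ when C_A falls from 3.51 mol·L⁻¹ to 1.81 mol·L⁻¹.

1.39

S_{P/Q} = (k₁/k₂)·C_A^-0.5, so S₂/S₁ = (C_{A,2}/C_{A,1})^-0.5.
= (1.81/3.51)^(-0.5) = (0.5157)^(-0.5) = 1.39.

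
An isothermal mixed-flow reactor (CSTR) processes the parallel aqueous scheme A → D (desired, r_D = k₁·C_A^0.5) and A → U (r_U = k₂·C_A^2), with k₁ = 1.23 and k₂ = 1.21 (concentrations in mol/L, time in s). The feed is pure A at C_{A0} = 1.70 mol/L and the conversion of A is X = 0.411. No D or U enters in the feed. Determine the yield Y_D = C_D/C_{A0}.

Exit C_A = C_{A0}(1−X) = 1.70×0.589 = 1.001 mol/L.
Rates in a CSTR are evaluated at the outlet concentration: r_D = 1.23×1.001^0.5 = 1.231, r_U = 1.21×1.001^2 = 1.213.
Fraction of consumed A going to D: r_D/(r_D+r_U) = 0.5036.
C_D = 0.5036·C_{A0}·X = 0.5036×1.70×0.411 = 0.352 mol/L; Y_D = C_D/C_{A0} = 0.207.

0.207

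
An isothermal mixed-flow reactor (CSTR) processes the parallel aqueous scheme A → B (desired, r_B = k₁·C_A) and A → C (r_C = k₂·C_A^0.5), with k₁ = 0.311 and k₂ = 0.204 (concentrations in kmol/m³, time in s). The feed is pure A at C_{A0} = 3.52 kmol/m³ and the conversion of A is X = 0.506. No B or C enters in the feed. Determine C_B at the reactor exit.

1.19 kmol/m³

Exit C_A = C_{A0}(1−X) = 3.52×0.494 = 1.739 kmol/m³.
In a CSTR the entire volume is at exit conditions, so r_B = 0.311×1.739 = 0.5408 and r_C = 0.204×1.739^0.5 = 0.2690.
Fraction of consumed A going to B: r_B/(r_B+r_C) = 0.6678.
C_B = 0.6678·C_{A0}·X = 0.6678×3.52×0.506 = 1.19 kmol/m³.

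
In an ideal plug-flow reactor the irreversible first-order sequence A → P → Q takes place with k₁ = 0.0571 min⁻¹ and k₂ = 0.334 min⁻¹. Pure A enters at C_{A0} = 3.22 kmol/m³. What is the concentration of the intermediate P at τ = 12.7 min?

0.312 kmol/m³

The intermediate concentration in a first-order A→B→C sequence is C_P = k₁C_{A0}(e^(−k₁τ) − e^(−k₂τ))/(k₂−k₁).
e^(−k₁τ) = e^(−0.0571×12.7) = e^(−0.7252) = 0.4842; e^(−k₂τ) = e^(−4.242) = 0.01438.
C_P = 0.0571×3.22/(0.334−0.0571) × (0.4842−0.01438) = 0.6640×0.4699 = 0.3120 kmol/m³.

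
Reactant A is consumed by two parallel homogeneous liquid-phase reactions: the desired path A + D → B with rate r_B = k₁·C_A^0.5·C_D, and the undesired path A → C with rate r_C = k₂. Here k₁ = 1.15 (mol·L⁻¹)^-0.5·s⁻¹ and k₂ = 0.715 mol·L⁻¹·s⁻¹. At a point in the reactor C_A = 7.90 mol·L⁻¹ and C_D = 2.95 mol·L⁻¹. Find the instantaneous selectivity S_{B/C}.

13.3

S_{B/C} = r_B/r_C = (k₁·C_A^0.5·C_D)/(k₂) = (k₁/k₂)·C_A^0.5·C_D.
= (1.15×7.900^0.5×2.950) / (0.715) = 9.535/0.7150 = 13.3.
Since the desired path is higher order in A, keeping C_A high (PFR or concentrated feed) favours B.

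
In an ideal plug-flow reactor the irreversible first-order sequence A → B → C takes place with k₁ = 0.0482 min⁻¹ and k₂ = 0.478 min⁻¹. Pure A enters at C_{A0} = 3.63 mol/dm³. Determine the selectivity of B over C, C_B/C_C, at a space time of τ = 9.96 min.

0.219

Solving the coupled first-order balances gives C_B(τ) = [k₁/(k₂−k₁)]·C_{A0}·(e^(−k₁τ) − e^(−k₂τ)).
e^(−k₁τ) = e^(−0.0482×9.96) = e^(−0.4801) = 0.6187; e^(−k₂τ) = e^(−4.761) = 0.008558.
C_B = 0.0482×3.63/(0.478−0.0482) × (0.6187−0.008558) = 0.4071×0.6102 = 0.2484 mol/dm³.
C_A = C_{A0}e^(−k₁τ) = 2.246 mol/dm³, so C_C = C_{A0}−C_A−C_B = 1.136 mol/dm³; C_B/C_C = 0.219.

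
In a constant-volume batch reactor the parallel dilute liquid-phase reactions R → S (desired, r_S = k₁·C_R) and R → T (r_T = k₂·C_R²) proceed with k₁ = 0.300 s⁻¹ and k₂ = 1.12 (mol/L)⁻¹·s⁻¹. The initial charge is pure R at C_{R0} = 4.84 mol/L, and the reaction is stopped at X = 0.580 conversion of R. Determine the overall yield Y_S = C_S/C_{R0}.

C_R = C_{R0}(1−X) = 2.033 mol/L.
Along a PFR/batch, dC_S/dC_R = −r_S/(r_S+r_T) = −k₁/(k₁+k₂·C_R).
Integrating from C_{R0} to C_R: C_S = (0.300/1.12)·ln[(0.300+1.12·4.84)/(0.300+1.12·2.03)] = 0.2679·ln(5.721/2.577) = 0.2136 mol/L.
Y_S = C_S/C_{R0} = 0.2136/4.84 = 0.0441.

0.0441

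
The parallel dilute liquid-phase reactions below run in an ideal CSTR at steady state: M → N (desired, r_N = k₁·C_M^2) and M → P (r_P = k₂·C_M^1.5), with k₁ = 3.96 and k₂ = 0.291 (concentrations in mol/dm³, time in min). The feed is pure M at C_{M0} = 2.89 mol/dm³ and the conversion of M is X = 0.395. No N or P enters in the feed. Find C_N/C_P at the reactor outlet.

18.0

Exit C_M = C_{M0}(1−X) = 2.89×0.605 = 1.748 mol/dm³.
In a CSTR the entire volume is at exit conditions, so r_N = 3.96×1.748^2 = 12.11 and r_P = 0.291×1.748^1.5 = 0.6728.
Overall selectivity = C_N/C_P = r_Nτ/(r_Pτ) = r_N/r_P = 18.0.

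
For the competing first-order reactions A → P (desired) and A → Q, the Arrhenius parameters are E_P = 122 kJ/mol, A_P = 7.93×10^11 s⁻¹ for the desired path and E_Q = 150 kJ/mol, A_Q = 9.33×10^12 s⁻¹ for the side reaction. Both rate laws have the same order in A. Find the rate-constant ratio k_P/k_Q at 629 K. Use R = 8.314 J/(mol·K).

18.0

Since both paths have the same order in A, the concentration cancels and S_{P/Q} = k_P/k_Q = (A_P/A_Q)·exp[(E_Q−E_P)/(RT)].
(E_Q−E_P)/(RT) = (150−122)×10³/(8.314×629) = 28000/5230 = 5.354.
k_P/k_Q = (7.93×10^11/9.33×10^12)·exp(5.354) = 0.08499 × 211.5 = 18.0.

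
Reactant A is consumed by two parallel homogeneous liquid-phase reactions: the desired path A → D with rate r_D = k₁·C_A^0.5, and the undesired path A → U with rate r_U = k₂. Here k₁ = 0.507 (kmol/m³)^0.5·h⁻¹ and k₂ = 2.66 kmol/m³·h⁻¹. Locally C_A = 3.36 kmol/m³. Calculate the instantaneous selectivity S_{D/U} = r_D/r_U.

0.349

S_{D/U} = r_D/r_U = (k₁·C_A^0.5)/(k₂) = (k₁/k₂)·C_A^0.5.
= (0.507×3.360^0.5) / (2.66) = 0.9293/2.660 = 0.349.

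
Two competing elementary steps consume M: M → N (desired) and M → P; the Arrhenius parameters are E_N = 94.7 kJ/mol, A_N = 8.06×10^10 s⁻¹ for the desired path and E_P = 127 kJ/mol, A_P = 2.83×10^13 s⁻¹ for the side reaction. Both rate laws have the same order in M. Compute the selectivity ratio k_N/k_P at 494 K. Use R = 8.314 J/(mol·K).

7.41

k_N/k_P = (A_N/A_P)·exp[−(E_N−E_P)/(RT)] = (A_N/A_P)·exp[(E_P−E_N)/(RT)].
(E_P−E_N)/(RT) = (127−94.7)×10³/(8.314×494) = 32300/4107 = 7.864.
k_N/k_P = (8.06×10^10/2.83×10^13)·exp(7.864) = 0.002848 × 2603 = 7.41.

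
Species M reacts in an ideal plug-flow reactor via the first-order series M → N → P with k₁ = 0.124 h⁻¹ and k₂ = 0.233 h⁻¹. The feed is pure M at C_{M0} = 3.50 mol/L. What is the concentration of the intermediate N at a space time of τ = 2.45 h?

0.689 mol/L

The intermediate concentration in a first-order A→B→C sequence is C_N = k₁C_{M0}(e^(−k₁τ) − e^(−k₂τ))/(k₂−k₁).
e^(−k₁τ) = e^(−0.124×2.45) = e^(−0.3038) = 0.7380; e^(−k₂τ) = e^(−0.5709) = 0.5650.
C_N = 0.124×3.50/(0.233−0.124) × (0.7380−0.5650) = 3.982×0.1730 = 0.6887 mol/L.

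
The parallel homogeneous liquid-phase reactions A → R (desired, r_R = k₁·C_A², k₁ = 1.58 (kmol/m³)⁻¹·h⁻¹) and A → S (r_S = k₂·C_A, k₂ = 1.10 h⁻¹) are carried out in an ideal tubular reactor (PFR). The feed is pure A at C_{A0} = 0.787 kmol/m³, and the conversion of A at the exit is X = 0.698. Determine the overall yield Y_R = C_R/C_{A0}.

0.289

C_A = C_{A0}(1−X) = 0.2377 kmol/m³.
Along a PFR/batch, dC_S/dC_A = −r_S/(r_R+r_S) = −k₂/(k₂+k₁·C_A).
Integrating from C_{A0} to C_A: C_S = (1.10/1.58)·ln[(1.10+1.58·0.787)/(1.10+1.58·0.238)] = 0.6962·ln(2.343/1.476) = 0.3221 kmol/m³.
Then C_R = (C_{A0}−C_A) − C_S = 0.5493 − 0.3221 = 0.2273 kmol/m³.
Y_R = C_R/C_{A0} = 0.2273/0.787 = 0.289.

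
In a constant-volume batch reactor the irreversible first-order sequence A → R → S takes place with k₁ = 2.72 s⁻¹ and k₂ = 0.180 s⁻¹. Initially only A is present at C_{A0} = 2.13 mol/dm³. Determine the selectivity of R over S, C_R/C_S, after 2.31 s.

Solving the coupled first-order balances gives C_R(t) = [k₁/(k₂−k₁)]·C_{A0}·(e^(−k₁t) − e^(−k₂t)).
e^(−k₁t) = e^(−2.72×2.31) = e^(−6.283) = 0.001867; e^(−k₂t) = e^(−0.4158) = 0.6598.
C_R = 2.72×2.13/(0.180−2.72) × (0.001867−0.6598) = (-2.281)×(-0.6579) = 1.501 mol/dm³.
C_A = C_{A0}e^(−k₁t) = 0.003978 mol/dm³, so C_S = C_{A0}−C_A−C_R = 0.6253 mol/dm³; C_R/C_S = 2.40.

2.40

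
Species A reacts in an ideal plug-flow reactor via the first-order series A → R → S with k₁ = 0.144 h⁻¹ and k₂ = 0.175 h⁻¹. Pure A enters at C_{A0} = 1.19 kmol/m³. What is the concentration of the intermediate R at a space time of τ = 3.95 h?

Solving the coupled first-order balances gives C_R(τ) = [k₁/(k₂−k₁)]·C_{A0}·(e^(−k₁τ) − e^(−k₂τ)).
e^(−k₁τ) = e^(−0.144×3.95) = e^(−0.5688) = 0.5662; e^(−k₂τ) = e^(−0.6913) = 0.5009.
C_R = 0.144×1.19/(0.175−0.144) × (0.5662−0.5009) = 5.528×0.06525 = 0.3607 kmol/m³.

0.361 kmol/m³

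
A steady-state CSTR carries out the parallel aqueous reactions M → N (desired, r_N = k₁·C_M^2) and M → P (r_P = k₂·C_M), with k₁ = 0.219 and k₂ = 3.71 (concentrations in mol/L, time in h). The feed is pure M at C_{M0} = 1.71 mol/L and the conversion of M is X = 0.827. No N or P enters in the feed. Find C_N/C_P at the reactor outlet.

0.0175

Exit C_M = C_{M0}(1−X) = 1.71×0.173 = 0.2958 mol/L.
Rates in a CSTR are evaluated at the outlet concentration: r_N = 0.219×0.2958^2 = 0.01917, r_P = 3.71×0.2958 = 1.098.
Overall selectivity = C_N/C_P = r_Nτ/(r_Pτ) = r_N/r_P = 0.0175.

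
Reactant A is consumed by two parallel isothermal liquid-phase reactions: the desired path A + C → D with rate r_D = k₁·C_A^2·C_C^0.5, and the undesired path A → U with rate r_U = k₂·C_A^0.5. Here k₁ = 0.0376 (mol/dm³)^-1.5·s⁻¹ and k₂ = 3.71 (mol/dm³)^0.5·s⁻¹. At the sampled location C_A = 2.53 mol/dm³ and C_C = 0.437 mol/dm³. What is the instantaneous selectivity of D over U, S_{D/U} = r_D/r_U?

0.0270

S_{D/U} = r_D/r_U = (k₁·C_A^2·C_C^0.5)/(k₂·C_A^0.5) = (k₁/k₂)·C_A^1.5·C_C^0.5.
= (0.0376×2.530^2×0.4370^0.5) / (3.71×2.530^0.5) = 0.1591/5.901 = 0.0270.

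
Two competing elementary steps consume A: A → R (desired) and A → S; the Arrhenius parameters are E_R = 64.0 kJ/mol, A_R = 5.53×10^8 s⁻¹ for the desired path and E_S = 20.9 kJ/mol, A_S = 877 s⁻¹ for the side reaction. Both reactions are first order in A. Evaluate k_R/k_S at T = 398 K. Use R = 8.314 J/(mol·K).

Since both paths have the same order in A, the concentration cancels and S_{R/S} = k_R/k_S = (A_R/A_S)·exp[(E_S−E_R)/(RT)].
(E_S−E_R)/(RT) = (20.9−64.0)×10³/(8.314×398) = -43100/3309 = -13.03.
k_R/k_S = (5.53×10^8/877)·exp(-13.03) = 6.306×10^5 × 2.204×10^-6 = 1.39.

1.39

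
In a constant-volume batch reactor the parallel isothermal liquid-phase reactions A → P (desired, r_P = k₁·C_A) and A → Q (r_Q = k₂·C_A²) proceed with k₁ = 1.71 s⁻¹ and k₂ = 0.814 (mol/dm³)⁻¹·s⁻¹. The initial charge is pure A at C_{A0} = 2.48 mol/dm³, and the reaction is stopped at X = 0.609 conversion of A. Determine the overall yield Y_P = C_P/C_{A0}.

0.339

C_A = C_{A0}(1−X) = 0.9697 mol/dm³.
Along a PFR/batch, dC_P/dC_A = −r_P/(r_P+r_Q) = −k₁/(k₁+k₂·C_A).
Integrating from C_{A0} to C_A: C_P = (1.71/0.814)·ln[(1.71+0.814·2.48)/(1.71+0.814·0.970)] = 2.101·ln(3.729/2.499) = 0.8404 mol/dm³.
Y_P = C_P/C_{A0} = 0.8404/2.48 = 0.339.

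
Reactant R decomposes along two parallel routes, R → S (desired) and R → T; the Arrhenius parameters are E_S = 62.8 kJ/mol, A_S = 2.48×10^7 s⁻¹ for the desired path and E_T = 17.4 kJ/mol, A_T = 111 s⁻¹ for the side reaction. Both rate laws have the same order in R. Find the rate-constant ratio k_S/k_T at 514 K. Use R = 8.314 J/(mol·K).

k_S/k_T = (A_S/A_T)·exp[−(E_S−E_T)/(RT)] = (A_S/A_T)·exp[(E_T−E_S)/(RT)].
(E_T−E_S)/(RT) = (17.4−62.8)×10³/(8.314×514) = -45400/4273 = -10.62.
k_S/k_T = (2.48×10^7/111)·exp(-10.62) = 2.234×10^5 × 2.433×10^-5 = 5.44.
Since E_S > E_T, raising the temperature improves selectivity toward S.

5.44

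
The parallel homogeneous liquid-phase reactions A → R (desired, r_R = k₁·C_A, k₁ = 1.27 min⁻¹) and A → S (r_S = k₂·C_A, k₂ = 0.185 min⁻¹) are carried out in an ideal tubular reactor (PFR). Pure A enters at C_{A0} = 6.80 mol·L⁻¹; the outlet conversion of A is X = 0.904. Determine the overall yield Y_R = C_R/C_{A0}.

0.789

C_A = C_{A0}(1−X) = 0.6528 mol·L⁻¹.
Both paths are first order in A, so the instantaneous fraction to R is constant: dC_R/d(−C_A) = k₁/(k₁+k₂) = 0.8729.
C_R = 0.8729·(C_{A0}−C_A) = 0.8729×6.147 = 5.37 mol·L⁻¹.
Y_R = C_R/C_{A0} = 5.366/6.80 = 0.789.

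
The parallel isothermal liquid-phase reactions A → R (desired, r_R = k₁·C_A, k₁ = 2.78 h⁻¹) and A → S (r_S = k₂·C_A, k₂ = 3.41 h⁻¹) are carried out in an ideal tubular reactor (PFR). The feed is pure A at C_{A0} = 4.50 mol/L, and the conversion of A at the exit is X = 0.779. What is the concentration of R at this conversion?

1.57 mol/L

C_A = C_{A0}(1−X) = 0.9945 mol/L.
Both paths are first order in A, so the instantaneous fraction to R is constant: dC_R/d(−C_A) = k₁/(k₁+k₂) = 0.4491.
C_R = 0.4491·(C_{A0}−C_A) = 0.4491×3.506 = 1.57 mol/L.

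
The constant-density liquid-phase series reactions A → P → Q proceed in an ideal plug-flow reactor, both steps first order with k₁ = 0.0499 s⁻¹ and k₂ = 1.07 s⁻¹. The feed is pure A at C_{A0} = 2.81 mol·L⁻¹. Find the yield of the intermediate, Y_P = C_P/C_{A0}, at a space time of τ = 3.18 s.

Solving the coupled first-order balances gives C_P(τ) = [k₁/(k₂−k₁)]·C_{A0}·(e^(−k₁τ) − e^(−k₂τ)).
e^(−k₁τ) = e^(−0.0499×3.18) = e^(−0.1587) = 0.8533; e^(−k₂τ) = e^(−3.403) = 0.03329.
C_P = 0.0499×2.81/(1.07−0.0499) × (0.8533−0.03329) = 0.1375×0.8200 = 0.1127 mol·L⁻¹.
Y_P = C_P/C_{A0} = 0.1127/2.81 = 0.0401.

0.0401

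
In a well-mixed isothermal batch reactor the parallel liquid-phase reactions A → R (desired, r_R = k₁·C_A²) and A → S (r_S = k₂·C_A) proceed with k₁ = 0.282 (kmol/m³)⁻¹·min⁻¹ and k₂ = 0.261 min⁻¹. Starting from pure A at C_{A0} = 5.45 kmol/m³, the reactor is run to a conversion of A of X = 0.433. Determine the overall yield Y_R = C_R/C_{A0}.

C_A = C_{A0}(1−X) = 3.090 kmol/m³.
Along a PFR/batch, dC_S/dC_A = −r_S/(r_R+r_S) = −k₂/(k₂+k₁·C_A).
Integrating from C_{A0} to C_A: C_S = (0.261/0.282)·ln[(0.261+0.282·5.45)/(0.261+0.282·3.09)] = 0.9255·ln(1.798/1.132) = 0.4278 kmol/m³.
Then C_R = (C_{A0}−C_A) − C_S = 2.360 − 0.4278 = 1.932 kmol/m³.
Y_R = C_R/C_{A0} = 1.932/5.45 = 0.354.

0.354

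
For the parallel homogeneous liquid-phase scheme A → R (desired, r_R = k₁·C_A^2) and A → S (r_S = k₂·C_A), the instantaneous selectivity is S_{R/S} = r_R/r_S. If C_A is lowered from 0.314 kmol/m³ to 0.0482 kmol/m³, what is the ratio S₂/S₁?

S_{R/S} = (k₁/k₂)·C_A, so S₂/S₁ = (C_{A,2}/C_{A,1}).
= 0.0482/0.314 = 0.154.
Selectivity toward R falls as C_A falls — high-concentration operation is favoured.

0.154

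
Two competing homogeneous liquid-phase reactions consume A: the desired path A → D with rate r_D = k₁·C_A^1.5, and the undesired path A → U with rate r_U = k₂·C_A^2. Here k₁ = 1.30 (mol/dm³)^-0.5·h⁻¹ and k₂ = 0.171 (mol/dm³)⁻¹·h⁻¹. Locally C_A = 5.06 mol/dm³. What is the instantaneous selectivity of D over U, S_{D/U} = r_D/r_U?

S_{D/U} = r_D/r_U = (k₁·C_A^1.5)/(k₂·C_A^2) = (k₁/k₂)·C_A^-0.5.
= (1.30×5.060^1.5) / (0.171×5.060^2) = 14.80/4.378 = 3.38.
The undesired path is higher order in A, so low C_A (CSTR or dilute feed) favours D.

3.38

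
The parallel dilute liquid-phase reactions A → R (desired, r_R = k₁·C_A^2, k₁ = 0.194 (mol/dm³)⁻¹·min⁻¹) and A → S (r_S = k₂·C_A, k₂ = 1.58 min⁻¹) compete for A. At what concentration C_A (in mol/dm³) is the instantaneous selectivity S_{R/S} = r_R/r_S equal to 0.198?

1.61 mol/dm³

S_{R/S} = (k₁/k₂)·C_A ⇒ C_A = S·k₂/k₁.
= 0.198×1.58/0.194 = 1.61 mol/dm³.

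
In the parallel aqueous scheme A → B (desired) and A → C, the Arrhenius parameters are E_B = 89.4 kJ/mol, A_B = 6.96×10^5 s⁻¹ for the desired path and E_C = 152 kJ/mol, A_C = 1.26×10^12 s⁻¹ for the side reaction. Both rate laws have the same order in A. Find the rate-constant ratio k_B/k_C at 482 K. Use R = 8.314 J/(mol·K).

3.36

Since both paths have the same order in A, the concentration cancels and S_{B/C} = k_B/k_C = (A_B/A_C)·exp[(E_C−E_B)/(RT)].
(E_C−E_B)/(RT) = (152−89.4)×10³/(8.314×482) = 62600/4007 = 15.62.
k_B/k_C = (6.96×10^5/1.26×10^12)·exp(15.62) = 5.524×10^-7 × 6.085×10^6 = 3.36.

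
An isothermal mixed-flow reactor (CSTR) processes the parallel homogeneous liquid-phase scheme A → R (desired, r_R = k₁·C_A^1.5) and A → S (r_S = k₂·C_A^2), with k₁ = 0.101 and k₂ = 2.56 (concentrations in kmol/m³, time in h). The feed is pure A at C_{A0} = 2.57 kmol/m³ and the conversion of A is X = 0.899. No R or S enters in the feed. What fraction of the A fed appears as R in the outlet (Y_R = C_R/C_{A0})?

Exit C_A = C_{A0}(1−X) = 2.57×0.101 = 0.2596 kmol/m³.
In a CSTR the entire volume is at exit conditions, so r_R = 0.101×0.2596^1.5 = 0.01336 and r_S = 2.56×0.2596^2 = 0.1725.
Fraction of consumed A going to R: r_R/(r_R+r_S) = 0.07187.
C_R = 0.07187·C_{A0}·X = 0.07187×2.57×0.899 = 0.166 kmol/m³; Y_R = C_R/C_{A0} = 0.0646.

0.0646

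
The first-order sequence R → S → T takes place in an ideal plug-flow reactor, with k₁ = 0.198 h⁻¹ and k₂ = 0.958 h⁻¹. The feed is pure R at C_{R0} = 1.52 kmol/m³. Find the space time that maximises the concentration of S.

Setting dC_S/dτ = 0 gives τ_opt = ln(k₂/k₁)/(k₂−k₁).
= ln(0.958/0.198)/(0.958−0.198) = ln(4.838)/0.7600 = 1.577/0.7600 = 2.07 h.

2.07 h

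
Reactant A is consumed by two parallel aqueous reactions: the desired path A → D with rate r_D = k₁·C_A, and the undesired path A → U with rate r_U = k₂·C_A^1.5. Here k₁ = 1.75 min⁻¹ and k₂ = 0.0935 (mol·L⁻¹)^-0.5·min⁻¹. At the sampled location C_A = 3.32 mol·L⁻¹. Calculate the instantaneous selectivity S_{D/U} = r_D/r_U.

10.3

S_{D/U} = r_D/r_U = (k₁·C_A)/(k₂·C_A^1.5) = (k₁/k₂)·C_A^-0.5.
= (1.75×3.320) / (0.0935×3.320^1.5) = 5.810/0.5656 = 10.3.
The undesired path is higher order in A, so low C_A (CSTR or dilute feed) favours D.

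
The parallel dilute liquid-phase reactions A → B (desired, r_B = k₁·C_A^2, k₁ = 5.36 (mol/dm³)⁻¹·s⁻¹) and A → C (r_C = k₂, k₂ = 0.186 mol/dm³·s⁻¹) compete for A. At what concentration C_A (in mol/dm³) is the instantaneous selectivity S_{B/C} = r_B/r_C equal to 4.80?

0.408 mol/dm³

S_{B/C} = (k₁/k₂)·C_A^2 ⇒ C_A = (S·k₂/k₁)^(0.5).
= (4.80×0.186/5.36)^(0.5) = (0.1666)^(0.5) = 0.408 mol/dm³.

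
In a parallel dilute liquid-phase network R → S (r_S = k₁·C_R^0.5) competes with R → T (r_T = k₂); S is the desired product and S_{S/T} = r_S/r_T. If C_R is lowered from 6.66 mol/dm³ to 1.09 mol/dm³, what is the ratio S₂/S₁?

0.405

S_{S/T} = (k₁/k₂)·C_R^0.5, so S₂/S₁ = (C_{R,2}/C_{R,1})^0.5.
= (1.09/6.66)^0.5 = (0.1637)^0.5 = 0.405.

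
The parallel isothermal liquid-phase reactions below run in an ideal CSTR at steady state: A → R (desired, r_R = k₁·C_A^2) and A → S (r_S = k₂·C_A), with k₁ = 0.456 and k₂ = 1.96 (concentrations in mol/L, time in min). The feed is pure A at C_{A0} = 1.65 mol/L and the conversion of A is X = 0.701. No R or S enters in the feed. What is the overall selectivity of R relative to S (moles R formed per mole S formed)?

0.115

Exit C_A = C_{A0}(1−X) = 1.65×0.299 = 0.4934 mol/L.
A CSTR operates uniformly at the exit composition, giving r_R = 0.1110 and r_S = 0.9670 (each k·C_A^n at C_A = 0.4934).
Overall selectivity = C_R/C_S = r_Rτ/(r_Sτ) = r_R/r_S = 0.115.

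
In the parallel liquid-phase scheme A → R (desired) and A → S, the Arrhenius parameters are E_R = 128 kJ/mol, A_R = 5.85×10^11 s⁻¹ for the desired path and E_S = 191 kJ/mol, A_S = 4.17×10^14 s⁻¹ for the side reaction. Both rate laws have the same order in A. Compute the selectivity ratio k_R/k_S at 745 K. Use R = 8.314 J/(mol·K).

With equal orders, S_{R/S} = k_R/k_S = (A_R/A_S)·exp[(E_S−E_R)/(RT)].
(E_S−E_R)/(RT) = (191−128)×10³/(8.314×745) = 63000/6194 = 10.17.
k_R/k_S = (5.85×10^11/4.17×10^14)·exp(10.17) = 0.001403 × 26141 = 36.7.

36.7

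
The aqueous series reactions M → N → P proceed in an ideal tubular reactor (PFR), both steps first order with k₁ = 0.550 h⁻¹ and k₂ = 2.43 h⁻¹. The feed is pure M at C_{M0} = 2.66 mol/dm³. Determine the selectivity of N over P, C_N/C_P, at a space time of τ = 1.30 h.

0.344

Solving the coupled first-order balances gives C_N(τ) = [k₁/(k₂−k₁)]·C_{M0}·(e^(−k₁τ) − e^(−k₂τ)).
e^(−k₁τ) = e^(−0.550×1.30) = e^(−0.7150) = 0.4892; e^(−k₂τ) = e^(−3.159) = 0.04247.
C_N = 0.550×2.66/(2.43−0.550) × (0.4892−0.04247) = 0.7782×0.4467 = 0.3476 mol/dm³.
C_M = C_{M0}e^(−k₁τ) = 1.301 mol/dm³, so C_P = C_{M0}−C_M−C_N = 1.011 mol/dm³; C_N/C_P = 0.344.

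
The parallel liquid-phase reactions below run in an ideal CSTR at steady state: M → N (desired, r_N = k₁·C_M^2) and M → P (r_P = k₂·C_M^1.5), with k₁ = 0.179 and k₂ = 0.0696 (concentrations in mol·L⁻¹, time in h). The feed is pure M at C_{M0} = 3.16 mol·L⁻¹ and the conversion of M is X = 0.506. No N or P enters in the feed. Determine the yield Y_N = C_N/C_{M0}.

Exit C_M = C_{M0}(1−X) = 3.16×0.494 = 1.561 mol·L⁻¹.
Rates in a CSTR are evaluated at the outlet concentration: r_N = 0.179×1.561^2 = 0.4362, r_P = 0.0696×1.561^1.5 = 0.1357.
Fraction of consumed M going to N: r_N/(r_N+r_P) = 0.7627.
C_N = 0.7627·C_{M0}·X = 0.7627×3.16×0.506 = 1.22 mol·L⁻¹; Y_N = C_N/C_{M0} = 0.386.

0.386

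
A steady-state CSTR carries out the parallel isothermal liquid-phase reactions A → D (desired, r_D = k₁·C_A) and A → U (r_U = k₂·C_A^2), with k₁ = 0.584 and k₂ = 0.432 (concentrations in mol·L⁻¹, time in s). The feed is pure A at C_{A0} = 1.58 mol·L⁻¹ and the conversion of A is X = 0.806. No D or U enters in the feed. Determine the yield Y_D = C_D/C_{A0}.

0.657

Exit C_A = C_{A0}(1−X) = 1.58×0.194 = 0.3065 mol·L⁻¹.
In a CSTR the entire volume is at exit conditions, so r_D = 0.584×0.3065 = 0.1790 and r_U = 0.432×0.3065^2 = 0.04059.
Fraction of consumed A going to D: r_D/(r_D+r_U) = 0.8152.
C_D = 0.8152·C_{A0}·X = 0.8152×1.58×0.806 = 1.04 mol·L⁻¹; Y_D = C_D/C_{A0} = 0.657.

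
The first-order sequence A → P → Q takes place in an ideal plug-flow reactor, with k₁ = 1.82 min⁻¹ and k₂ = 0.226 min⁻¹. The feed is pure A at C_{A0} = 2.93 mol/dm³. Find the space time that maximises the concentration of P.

1.31 min

Setting dC_P/dτ = 0 gives τ_opt = ln(k₂/k₁)/(k₂−k₁).
= ln(0.226/1.82)/(0.226−1.82) = ln(0.1242)/-1.594 = -2.086/-1.594 = 1.31 min.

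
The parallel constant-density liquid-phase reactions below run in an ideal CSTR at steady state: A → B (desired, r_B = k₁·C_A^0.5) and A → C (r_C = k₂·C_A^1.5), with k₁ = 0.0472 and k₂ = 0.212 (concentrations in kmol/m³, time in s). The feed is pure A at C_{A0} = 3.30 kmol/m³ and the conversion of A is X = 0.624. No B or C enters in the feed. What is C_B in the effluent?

0.313 kmol/m³

Exit C_A = C_{A0}(1−X) = 3.30×0.376 = 1.241 kmol/m³.
A CSTR operates uniformly at the exit composition, giving r_B = 0.05258 and r_C = 0.2930 (each k·C_A^n at C_A = 1.241).
Fraction of consumed A going to B: r_B/(r_B+r_C) = 0.1521.
C_B = 0.1521·C_{A0}·X = 0.1521×3.30×0.624 = 0.313 kmol/m³.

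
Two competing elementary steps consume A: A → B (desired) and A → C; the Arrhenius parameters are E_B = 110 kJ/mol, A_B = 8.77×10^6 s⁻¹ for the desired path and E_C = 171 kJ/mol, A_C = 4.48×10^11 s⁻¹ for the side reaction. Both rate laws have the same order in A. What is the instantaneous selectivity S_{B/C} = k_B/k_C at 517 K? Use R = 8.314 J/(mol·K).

28.5

Since both paths have the same order in A, the concentration cancels and S_{B/C} = k_B/k_C = (A_B/A_C)·exp[(E_C−E_B)/(RT)].
(E_C−E_B)/(RT) = (171−110)×10³/(8.314×517) = 61000/4298 = 14.19.
k_B/k_C = (8.77×10^6/4.48×10^11)·exp(14.19) = 1.958×10^-5 × 1.456×10^6 = 28.5.
Since E_B < E_C, lowering the temperature improves selectivity toward B.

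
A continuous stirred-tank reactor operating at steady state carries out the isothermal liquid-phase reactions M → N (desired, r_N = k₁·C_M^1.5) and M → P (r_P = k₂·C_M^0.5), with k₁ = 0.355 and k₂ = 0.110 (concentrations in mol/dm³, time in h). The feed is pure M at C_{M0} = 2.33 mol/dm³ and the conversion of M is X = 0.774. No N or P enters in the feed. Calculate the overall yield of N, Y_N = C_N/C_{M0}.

0.487

Exit C_M = C_{M0}(1−X) = 2.33×0.226 = 0.5266 mol/dm³.
Rates in a CSTR are evaluated at the outlet concentration: r_N = 0.355×0.5266^1.5 = 0.1357, r_P = 0.110×0.5266^0.5 = 0.07982.
Fraction of consumed M going to N: r_N/(r_N+r_P) = 0.6295.
C_N = 0.6295·C_{M0}·X = 0.6295×2.33×0.774 = 1.14 mol/dm³; Y_N = C_N/C_{M0} = 0.487.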